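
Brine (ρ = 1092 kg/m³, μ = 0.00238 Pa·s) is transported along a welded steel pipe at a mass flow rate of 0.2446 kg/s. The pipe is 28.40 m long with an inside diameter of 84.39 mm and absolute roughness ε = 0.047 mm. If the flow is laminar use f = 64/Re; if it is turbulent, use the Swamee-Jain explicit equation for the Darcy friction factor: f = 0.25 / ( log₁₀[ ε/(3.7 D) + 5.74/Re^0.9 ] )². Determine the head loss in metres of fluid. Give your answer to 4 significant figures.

A = πD²/4 = π(0.08439)²/4 = 0.005593 m²; mean velocity V = ṁ/(ρA) = 0.2446/(1092 · 0.005593) = 0.04005 m/s.
Reynolds number Re = ρVD/μ = 1092 · 0.04005 · 0.08439 / 0.00238 = 1551.
Re < 2300 → laminar flow, so f = 64/Re = 64/1551 = 0.04127 (the turbulent correlation is not needed).
Darcy-Weisbach: ΔP = f(L/D)(ρV²/2) = 0.04127·(28.4/0.08439)·(1092·0.04005²/2) = 0.04127·336.5·0.8756 = 12.16 Pa.
Head loss h_f = ΔP/(ρg) = 12.16/(1092·9.81) = 0.001135 m.

h_f ≈ 0.001135 m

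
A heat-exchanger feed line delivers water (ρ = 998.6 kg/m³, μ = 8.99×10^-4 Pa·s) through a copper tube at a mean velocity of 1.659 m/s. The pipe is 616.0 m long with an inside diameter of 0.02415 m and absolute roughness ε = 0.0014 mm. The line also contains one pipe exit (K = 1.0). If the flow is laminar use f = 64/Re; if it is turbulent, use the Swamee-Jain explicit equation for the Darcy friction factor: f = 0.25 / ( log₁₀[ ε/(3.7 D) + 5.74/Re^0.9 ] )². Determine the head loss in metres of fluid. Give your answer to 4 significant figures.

h_f ≈ 77.21 m

Reynolds number Re = ρVD/μ = 998.6 · 1.659 · 0.02415 / 0.000899 = 4.45e+04.
Re > 4000 → turbulent. Relative roughness ε/D = 1.4e-06/0.02415 = 5.8e-05. Swamee-Jain: f = 0.25/(log₁₀[5.8e-05/3.7 + 5.74/4.45e+04^0.9])² = 0.25/(log₁₀[1.57e-05 + 0.000376])² = 0.25/(-3.407)² = 0.02154.
Total minor-loss coefficient ΣK = 1·1 = 1.
ΔP = [f·L/D + ΣK]·(ρV²/2) = [0.02154·616/0.02415 + 1]·(998.6·1.659²/2) = [549.4 + 1]·1374 = 7.564e+05 Pa.
Head loss h_f = ΔP/(ρg) = 7.564e+05/(998.6·9.81) = 77.21 m.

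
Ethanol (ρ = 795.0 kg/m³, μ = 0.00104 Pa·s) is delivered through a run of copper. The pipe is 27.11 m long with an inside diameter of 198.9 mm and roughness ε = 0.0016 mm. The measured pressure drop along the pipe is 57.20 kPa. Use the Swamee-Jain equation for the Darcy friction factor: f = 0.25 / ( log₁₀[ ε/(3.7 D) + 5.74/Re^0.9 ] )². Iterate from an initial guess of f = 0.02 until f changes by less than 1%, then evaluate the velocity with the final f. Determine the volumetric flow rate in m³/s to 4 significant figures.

Q ≈ 0.3026 m³/s

Rearranging Darcy-Weisbach: V = √(2·ΔP·D/(f·L·ρ)). With ε/D = 1.6e-06/0.1989 = 8.04e-06, iterate starting from f = 0.02:
  f = 0.02 → V = √(2·5.72e+04·0.1989/(0.02·27.11·795)) = 7.266 m/s; Re = ρVD/μ = 1.105e+06; f → 0.01163
  f = 0.01163 → V = 9.529 m/s; Re = 1.449e+06; f → 0.01117
  f = 0.01117 → V = 9.724 m/s; Re = 1.478e+06; f → 0.01113
Converged (Δf/f < 1%). With the final f = 0.01113: V = √(2·5.72e+04·0.1989/(0.01113·27.11·795)) = 9.738 m/s.
Q = V·A = 9.738·(π/4·0.1989²) = 0.3026 m³/s = 0.3026 m³/s.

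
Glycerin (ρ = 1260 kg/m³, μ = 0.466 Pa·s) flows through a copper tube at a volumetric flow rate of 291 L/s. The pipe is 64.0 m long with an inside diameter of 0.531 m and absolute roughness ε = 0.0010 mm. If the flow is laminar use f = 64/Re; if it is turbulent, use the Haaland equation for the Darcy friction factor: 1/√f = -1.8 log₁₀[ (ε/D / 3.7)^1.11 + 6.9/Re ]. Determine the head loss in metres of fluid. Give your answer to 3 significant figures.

h_f ≈ 0.360 m

Q = 291 L/s = 291/1000 = 0.291 m³/s.
Cross-sectional area A = πD²/4 = π(0.531)²/4 = 0.2215 m²; mean velocity V = Q/A = 0.291/0.2215 = 1.314 m/s.
Reynolds number Re = ρVD/μ = 1260 · 1.314 · 0.531 / 0.466 = 1887.
Re < 2300 → laminar flow, so f = 64/Re = 64/1887 = 0.03392 (the turbulent correlation is not needed).
Darcy-Weisbach: ΔP = f(L/D)(ρV²/2) = 0.03392·(64/0.531)·(1260·1.314²/2) = 0.03392·120.5·1088 = 4448 Pa.
Head loss h_f = ΔP/(ρg) = 4448/(1260·9.81) = 0.360 m.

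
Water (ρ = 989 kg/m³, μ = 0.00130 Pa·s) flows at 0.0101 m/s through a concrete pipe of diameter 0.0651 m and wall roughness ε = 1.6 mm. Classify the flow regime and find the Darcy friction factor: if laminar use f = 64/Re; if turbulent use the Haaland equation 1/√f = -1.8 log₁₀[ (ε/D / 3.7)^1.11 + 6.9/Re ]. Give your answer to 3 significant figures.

f ≈ 0.128

Re = ρVD/μ = 989·0.0101·0.0651/0.0013 = 500.2.
Re < 2300 → laminar, so f = 64/Re = 0.1279 (roughness is irrelevant in laminar flow).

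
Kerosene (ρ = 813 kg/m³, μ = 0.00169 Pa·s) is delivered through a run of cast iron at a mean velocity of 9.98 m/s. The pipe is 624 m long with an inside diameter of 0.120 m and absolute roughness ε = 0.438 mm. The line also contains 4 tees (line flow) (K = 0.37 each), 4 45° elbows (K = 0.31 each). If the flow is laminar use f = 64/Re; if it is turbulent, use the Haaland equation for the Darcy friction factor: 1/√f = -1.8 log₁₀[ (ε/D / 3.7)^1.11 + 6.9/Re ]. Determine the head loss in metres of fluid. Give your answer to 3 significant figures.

h_f ≈ 751 m

Reynolds number Re = ρVD/μ = 813 · 9.98 · 0.12 / 0.00169 = 5.761e+05.
Re > 4000 → turbulent. Relative roughness ε/D = 0.000438/0.12 = 0.00365. Haaland: 1/√f = -1.8 log₁₀[(0.00365/3.7)^1.11 + 6.9/5.761e+05] = -1.8 log₁₀[0.000461 + 1.2e-05] = 5.986, so f = 0.02791.
Total minor-loss coefficient ΣK = 4·0.37 + 4·0.31 = 2.72.
ΔP = [f·L/D + ΣK]·(ρV²/2) = [0.02791·624/0.12 + 2.72]·(813·9.98²/2) = [145.1 + 2.72]·4.049e+04 = 5.986e+06 Pa.
Head loss h_f = ΔP/(ρg) = 5.986e+06/(813·9.81) = 751 m.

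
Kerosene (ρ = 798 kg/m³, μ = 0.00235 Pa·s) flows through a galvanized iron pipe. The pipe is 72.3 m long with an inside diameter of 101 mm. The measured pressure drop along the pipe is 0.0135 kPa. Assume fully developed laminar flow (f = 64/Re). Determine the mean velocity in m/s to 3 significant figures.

For laminar flow, f = 64/Re with Re = ρVD/μ, so Darcy-Weisbach reduces to ΔP = 32μLV/D². Solving for V: V = ΔP·D²/(32μL) = 13.5·(0.101)²/(32·0.00235·72.3) = 0.02533 m/s.
Check: Re = ρVD/μ = 798·0.02533·0.101/0.00235 = 868.7 < 2300, so the laminar assumption holds.

V ≈ 0.0253 m/s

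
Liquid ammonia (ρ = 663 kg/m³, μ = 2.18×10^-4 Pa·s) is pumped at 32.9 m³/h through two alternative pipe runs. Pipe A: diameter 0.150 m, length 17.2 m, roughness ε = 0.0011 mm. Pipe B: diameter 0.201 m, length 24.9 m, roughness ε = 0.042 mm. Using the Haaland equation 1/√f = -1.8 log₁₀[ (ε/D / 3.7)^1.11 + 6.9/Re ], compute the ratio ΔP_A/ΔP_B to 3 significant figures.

ΔP_A/ΔP_B ≈ 2.61

Pipe A: V = Q/A = 0.009139/0.01767 = 0.5172 m/s; Re = 2.359e+05; ε/D = 7.33e-06; Haaland → f = 0.01506; ΔP_A = f(L/D)(ρV²/2) = 153.1 Pa.
Pipe B: V = Q/A = 0.009139/0.03173 = 0.288 m/s; Re = 1.761e+05; ε/D = 0.000209; Haaland → f = 0.01722; ΔP_B = f(L/D)(ρV²/2) = 58.67 Pa.
ΔP_A/ΔP_B = 153.1/58.67 = 2.61.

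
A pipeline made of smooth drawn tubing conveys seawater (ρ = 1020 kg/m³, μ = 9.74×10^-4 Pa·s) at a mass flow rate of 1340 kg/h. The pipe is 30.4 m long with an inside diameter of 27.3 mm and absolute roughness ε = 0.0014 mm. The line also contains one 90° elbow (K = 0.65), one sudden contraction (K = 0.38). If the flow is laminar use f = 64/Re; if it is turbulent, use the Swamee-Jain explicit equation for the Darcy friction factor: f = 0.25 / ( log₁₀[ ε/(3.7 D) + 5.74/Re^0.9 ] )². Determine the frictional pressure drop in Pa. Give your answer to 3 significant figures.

ṁ = 1340 kg/h = 1340/3600 = 0.3722 kg/s.
A = πD²/4 = π(0.0273)²/4 = 0.0005853 m²; mean velocity V = ṁ/(ρA) = 0.3722/(1020 · 0.0005853) = 0.6234 m/s.
Reynolds number Re = ρVD/μ = 1020 · 0.6234 · 0.0273 / 0.000974 = 1.782e+04.
Re > 4000 → turbulent. Relative roughness ε/D = 1.4e-06/0.0273 = 5.13e-05. Swamee-Jain: f = 0.25/(log₁₀[5.13e-05/3.7 + 5.74/1.782e+04^0.9])² = 0.25/(log₁₀[1.39e-05 + 0.000857])² = 0.25/(-3.06)² = 0.0267.
Total minor-loss coefficient ΣK = 1·0.65 + 1·0.38 = 1.03.
ΔP = [f·L/D + ΣK]·(ρV²/2) = [0.0267·30.4/0.0273 + 1.03]·(1020·0.6234²/2) = [29.73 + 1.03]·198.2 = 6097 Pa.

ΔP ≈ 6100 Pa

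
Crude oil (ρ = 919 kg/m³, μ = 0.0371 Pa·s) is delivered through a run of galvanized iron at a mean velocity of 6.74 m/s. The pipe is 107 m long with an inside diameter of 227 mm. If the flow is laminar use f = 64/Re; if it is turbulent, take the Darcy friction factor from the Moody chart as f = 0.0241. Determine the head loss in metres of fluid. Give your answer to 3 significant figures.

Reynolds number Re = ρVD/μ = 919 · 6.74 · 0.227 / 0.0371 = 3.79e+04.
Re > 4000 → turbulent; use the Moody-chart value f = 0.0241.
Darcy-Weisbach: ΔP = f(L/D)(ρV²/2) = 0.0241·(107/0.227)·(919·6.74²/2) = 0.0241·471.4·2.087e+04 = 2.371e+05 Pa.
Head loss h_f = ΔP/(ρg) = 2.371e+05/(919·9.81) = 26.3 m.

h_f ≈ 26.3 m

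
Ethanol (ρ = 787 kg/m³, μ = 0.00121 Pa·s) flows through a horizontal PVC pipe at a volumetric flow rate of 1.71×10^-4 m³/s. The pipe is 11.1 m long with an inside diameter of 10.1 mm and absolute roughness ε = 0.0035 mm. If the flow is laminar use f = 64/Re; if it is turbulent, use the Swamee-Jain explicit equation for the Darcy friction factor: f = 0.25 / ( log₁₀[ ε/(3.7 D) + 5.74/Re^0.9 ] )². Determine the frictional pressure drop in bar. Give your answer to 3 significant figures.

Cross-sectional area A = πD²/4 = π(0.0101)²/4 = 8.012e-05 m²; mean velocity V = Q/A = 0.000171/8.012e-05 = 2.134 m/s.
Reynolds number Re = ρVD/μ = 787 · 2.134 · 0.0101 / 0.00121 = 1.402e+04.
Re > 4000 → turbulent. Relative roughness ε/D = 3.5e-06/0.0101 = 0.000347. Swamee-Jain: f = 0.25/(log₁₀[0.000347/3.7 + 5.74/1.402e+04^0.9])² = 0.25/(log₁₀[9.37e-05 + 0.00106])² = 0.25/(-2.937)² = 0.02899.
Darcy-Weisbach: ΔP = f(L/D)(ρV²/2) = 0.02899·(11.1/0.0101)·(787·2.134²/2) = 0.02899·1099·1793 = 5.711e+04 Pa.
ΔP = 5.711e+04 Pa = 0.571 bar.

ΔP ≈ 0.571 bar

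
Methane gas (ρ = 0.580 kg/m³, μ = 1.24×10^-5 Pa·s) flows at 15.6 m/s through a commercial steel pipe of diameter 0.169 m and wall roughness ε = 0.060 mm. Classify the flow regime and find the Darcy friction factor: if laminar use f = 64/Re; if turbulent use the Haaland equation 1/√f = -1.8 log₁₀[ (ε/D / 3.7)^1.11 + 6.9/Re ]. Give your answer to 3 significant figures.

Re = ρVD/μ = 0.58·15.6·0.169/1.24e-05 = 1.233e+05.
Re > 4000 → turbulent. ε/D = 6e-05/0.169 = 0.000355; Haaland: 1/√f = -1.8 log₁₀[3.47e-05 + 5.6e-05] = 7.277, so f = 0.01888.

f ≈ 0.0189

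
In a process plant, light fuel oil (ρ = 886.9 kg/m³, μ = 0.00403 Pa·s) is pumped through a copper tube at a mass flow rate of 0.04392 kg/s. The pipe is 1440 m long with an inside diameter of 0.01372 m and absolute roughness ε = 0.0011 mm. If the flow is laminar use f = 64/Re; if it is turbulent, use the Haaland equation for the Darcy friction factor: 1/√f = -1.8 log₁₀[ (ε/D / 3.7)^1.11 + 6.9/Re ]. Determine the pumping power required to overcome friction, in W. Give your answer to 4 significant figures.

A = πD²/4 = π(0.01372)²/4 = 0.0001478 m²; mean velocity V = ṁ/(ρA) = 0.04392/(886.9 · 0.0001478) = 0.335 m/s.
Reynolds number Re = ρVD/μ = 886.9 · 0.335 · 0.01372 / 0.00403 = 1011.
Re < 2300 → laminar flow, so f = 64/Re = 64/1011 = 0.06328 (the turbulent correlation is not needed).
Darcy-Weisbach: ΔP = f(L/D)(ρV²/2) = 0.06328·(1440/0.01372)·(886.9·0.335²/2) = 0.06328·1.05e+05·49.75 = 3.304e+05 Pa.
Q = ṁ/ρ = 0.04392/886.9 = 4.952e-05 m³/s.
Pumping power P = QΔP = 4.952e-05·3.304e+05 = 16.364 W = 16.36 W.

P ≈ 16.36 W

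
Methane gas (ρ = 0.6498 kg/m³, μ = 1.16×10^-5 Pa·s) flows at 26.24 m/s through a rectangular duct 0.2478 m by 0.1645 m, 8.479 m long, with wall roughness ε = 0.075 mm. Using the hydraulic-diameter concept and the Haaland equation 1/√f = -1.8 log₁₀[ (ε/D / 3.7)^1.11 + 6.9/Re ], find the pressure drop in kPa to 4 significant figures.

Hydraulic diameter D_h = 4A/P = 4·(0.2478·0.1645)/(2·(0.2478+0.1645)) = 0.1631/0.8246 = 0.1977 m.
Re = ρVD_h/μ = 0.6498·26.24·0.1977/1.16e-05 = 2.906e+05.
ε/D_h = 7.5e-05/0.1977 = 0.000379; Haaland gives 1/√f = -1.8 log₁₀[3.73e-05+2.37e-05] = 7.586, so f = 0.01738.
ΔP = f(L/D_h)(ρV²/2) = 0.01738·8.479/0.1977·223.7 = 166.7 Pa.
ΔP = 0.1667 kPa.

ΔP ≈ 0.1667 kPa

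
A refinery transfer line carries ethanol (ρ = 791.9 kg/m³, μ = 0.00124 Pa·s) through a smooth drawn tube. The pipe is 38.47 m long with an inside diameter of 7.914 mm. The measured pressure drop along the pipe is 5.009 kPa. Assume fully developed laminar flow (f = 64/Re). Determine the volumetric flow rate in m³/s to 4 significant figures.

For laminar flow, f = 64/Re with Re = ρVD/μ, so Darcy-Weisbach reduces to ΔP = 32μLV/D². Solving for V: V = ΔP·D²/(32μL) = 5009·(0.007914)²/(32·0.00124·38.47) = 0.2055 m/s.
Check: Re = ρVD/μ = 791.9·0.2055·0.007914/0.00124 = 1039 < 2300, so the laminar assumption holds.
Q = V·A = 0.2055·(π/4·0.007914²) = 1.011e-05 m³/s = 1.011×10^-5 m³/s.

Q ≈ 1.011×10^-5 m³/s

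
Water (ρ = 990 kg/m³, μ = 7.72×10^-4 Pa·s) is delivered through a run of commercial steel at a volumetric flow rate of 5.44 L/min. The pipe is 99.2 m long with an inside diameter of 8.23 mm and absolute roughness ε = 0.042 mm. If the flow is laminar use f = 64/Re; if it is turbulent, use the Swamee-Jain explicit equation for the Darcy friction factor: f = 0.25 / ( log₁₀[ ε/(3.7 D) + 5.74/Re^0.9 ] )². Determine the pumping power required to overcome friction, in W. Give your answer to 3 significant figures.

P ≈ 55.9 W

Q = 5.44 L/min = 5.44/60000 = 9.067e-05 m³/s.
Cross-sectional area A = πD²/4 = π(0.00823)²/4 = 5.32e-05 m²; mean velocity V = Q/A = 9.067e-05/5.32e-05 = 1.704 m/s.
Reynolds number Re = ρVD/μ = 990 · 1.704 · 0.00823 / 0.000772 = 1.799e+04.
Re > 4000 → turbulent. Relative roughness ε/D = 4.2e-05/0.00823 = 0.0051. Swamee-Jain: f = 0.25/(log₁₀[0.0051/3.7 + 5.74/1.799e+04^0.9])² = 0.25/(log₁₀[0.00138 + 0.00085])² = 0.25/(-2.652)² = 0.03555.
Darcy-Weisbach: ΔP = f(L/D)(ρV²/2) = 0.03555·(99.2/0.00823)·(990·1.704²/2) = 0.03555·1.205e+04·1438 = 6.161e+05 Pa.
Pumping power P = QΔP = 9.067e-05·6.161e+05 = 55.86 W = 55.9 W.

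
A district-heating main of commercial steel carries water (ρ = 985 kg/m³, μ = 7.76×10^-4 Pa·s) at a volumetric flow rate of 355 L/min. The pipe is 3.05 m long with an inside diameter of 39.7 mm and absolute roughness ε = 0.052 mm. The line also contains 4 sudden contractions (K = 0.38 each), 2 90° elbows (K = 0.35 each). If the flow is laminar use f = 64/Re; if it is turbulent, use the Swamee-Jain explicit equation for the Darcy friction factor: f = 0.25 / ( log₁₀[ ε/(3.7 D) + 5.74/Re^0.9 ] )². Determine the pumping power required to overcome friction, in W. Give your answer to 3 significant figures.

Q = 355 L/min = 355/60000 = 0.005917 m³/s.
Cross-sectional area A = πD²/4 = π(0.0397)²/4 = 0.001238 m²; mean velocity V = Q/A = 0.005917/0.001238 = 4.78 m/s.
Reynolds number Re = ρVD/μ = 985 · 4.78 · 0.0397 / 0.000776 = 2.409e+05.
Re > 4000 → turbulent. Relative roughness ε/D = 5.2e-05/0.0397 = 0.00131. Swamee-Jain: f = 0.25/(log₁₀[0.00131/3.7 + 5.74/2.409e+05^0.9])² = 0.25/(log₁₀[0.000354 + 8.23e-05])² = 0.25/(-3.36)² = 0.02214.
Total minor-loss coefficient ΣK = 4·0.38 + 2·0.35 = 2.22.
ΔP = [f·L/D + ΣK]·(ρV²/2) = [0.02214·3.05/0.0397 + 2.22]·(985·4.78²/2) = [1.701 + 2.22]·1.125e+04 = 4.412e+04 Pa.
Pumping power P = QΔP = 0.005917·4.412e+04 = 261.0 W = 261 W.

P ≈ 261 W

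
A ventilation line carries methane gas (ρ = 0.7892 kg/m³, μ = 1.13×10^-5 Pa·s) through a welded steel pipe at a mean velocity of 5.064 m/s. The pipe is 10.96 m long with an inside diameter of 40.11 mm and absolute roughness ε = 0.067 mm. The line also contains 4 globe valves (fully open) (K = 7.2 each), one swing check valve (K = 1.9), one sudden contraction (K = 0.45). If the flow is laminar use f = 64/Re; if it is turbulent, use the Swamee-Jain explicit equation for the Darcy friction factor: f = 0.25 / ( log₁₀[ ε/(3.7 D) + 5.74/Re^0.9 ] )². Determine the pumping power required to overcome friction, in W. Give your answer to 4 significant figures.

P ≈ 2.572 W

Reynolds number Re = ρVD/μ = 0.7892 · 5.064 · 0.04011 / 1.13e-05 = 1.419e+04.
Re > 4000 → turbulent. Relative roughness ε/D = 6.7e-05/0.04011 = 0.00167. Swamee-Jain: f = 0.25/(log₁₀[0.00167/3.7 + 5.74/1.419e+04^0.9])² = 0.25/(log₁₀[0.000451 + 0.00105])² = 0.25/(-2.823)² = 0.03138.
Total minor-loss coefficient ΣK = 4·7.2 + 1·1.9 + 1·0.45 = 31.1.
ΔP = [f·L/D + ΣK]·(ρV²/2) = [0.03138·10.96/0.04011 + 31.1]·(0.7892·5.064²/2) = [8.573 + 31.1]·10.12 = 402 Pa.
Q = V·A = 5.064·0.001264 = 0.006399 m³/s.
Pumping power P = QΔP = 0.006399·402 = 2.5721 W = 2.572 W.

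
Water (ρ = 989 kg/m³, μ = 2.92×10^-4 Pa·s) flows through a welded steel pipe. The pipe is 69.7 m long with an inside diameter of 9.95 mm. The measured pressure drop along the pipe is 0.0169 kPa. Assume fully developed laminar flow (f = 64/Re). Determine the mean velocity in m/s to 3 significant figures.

For laminar flow, f = 64/Re with Re = ρVD/μ, so Darcy-Weisbach reduces to ΔP = 32μLV/D². Solving for V: V = ΔP·D²/(32μL) = 16.9·(0.00995)²/(32·0.000292·69.7) = 0.002569 m/s.
Check: Re = ρVD/μ = 989·0.002569·0.00995/0.000292 = 86.58 < 2300, so the laminar assumption holds.

V ≈ 0.00257 m/s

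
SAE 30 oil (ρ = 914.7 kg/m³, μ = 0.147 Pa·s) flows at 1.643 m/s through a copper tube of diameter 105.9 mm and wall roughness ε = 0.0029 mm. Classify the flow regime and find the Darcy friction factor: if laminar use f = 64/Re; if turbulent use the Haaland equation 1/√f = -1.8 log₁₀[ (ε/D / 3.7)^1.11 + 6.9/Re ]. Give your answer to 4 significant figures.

f ≈ 0.05911

Re = ρVD/μ = 914.7·1.643·0.1059/0.147 = 1083.
Re < 2300 → laminar, so f = 64/Re = 0.05911 (roughness is irrelevant in laminar flow).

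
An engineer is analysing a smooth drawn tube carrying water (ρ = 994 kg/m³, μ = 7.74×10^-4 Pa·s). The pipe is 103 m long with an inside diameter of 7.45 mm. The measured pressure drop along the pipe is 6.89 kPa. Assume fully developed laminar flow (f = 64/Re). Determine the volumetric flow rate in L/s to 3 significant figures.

Q ≈ 0.00653 L/s

For laminar flow, f = 64/Re with Re = ρVD/μ, so Darcy-Weisbach reduces to ΔP = 32μLV/D². Solving for V: V = ΔP·D²/(32μL) = 6890·(0.00745)²/(32·0.000774·103) = 0.1499 m/s.
Check: Re = ρVD/μ = 994·0.1499·0.00745/0.000774 = 1434 < 2300, so the laminar assumption holds.
Q = V·A = 0.1499·(π/4·0.00745²) = 6.534e-06 m³/s = 0.00653 L/s.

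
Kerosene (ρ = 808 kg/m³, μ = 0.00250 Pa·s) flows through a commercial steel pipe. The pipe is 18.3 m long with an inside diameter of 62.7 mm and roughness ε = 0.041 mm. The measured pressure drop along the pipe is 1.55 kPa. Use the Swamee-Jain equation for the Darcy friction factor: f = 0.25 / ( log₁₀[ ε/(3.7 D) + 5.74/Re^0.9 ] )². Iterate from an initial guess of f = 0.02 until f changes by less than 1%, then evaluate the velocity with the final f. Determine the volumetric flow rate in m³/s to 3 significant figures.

Q ≈ 0.00205 m³/s

Rearranging Darcy-Weisbach: V = √(2·ΔP·D/(f·L·ρ)). With ε/D = 4.1e-05/0.0627 = 0.000654, iterate starting from f = 0.02:
  f = 0.02 → V = √(2·1550·0.0627/(0.02·18.3·808)) = 0.8107 m/s; Re = ρVD/μ = 1.643e+04; f → 0.02855
  f = 0.02855 → V = 0.6785 m/s; Re = 1.375e+04; f → 0.02973
  f = 0.02973 → V = 0.665 m/s; Re = 1.348e+04; f → 0.02987
Converged (Δf/f < 1%). With the final f = 0.02987: V = √(2·1550·0.0627/(0.02987·18.3·808)) = 0.6634 m/s.
Q = V·A = 0.6634·(π/4·0.0627²) = 0.002048 m³/s = 0.00205 m³/s.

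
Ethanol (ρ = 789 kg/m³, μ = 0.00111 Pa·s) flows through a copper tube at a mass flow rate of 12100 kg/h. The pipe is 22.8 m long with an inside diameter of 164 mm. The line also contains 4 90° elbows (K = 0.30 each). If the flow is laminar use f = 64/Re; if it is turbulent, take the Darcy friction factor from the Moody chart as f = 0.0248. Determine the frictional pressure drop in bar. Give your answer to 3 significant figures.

ṁ = 12100 kg/h = 12100/3600 = 3.361 kg/s.
A = πD²/4 = π(0.164)²/4 = 0.02112 m²; mean velocity V = ṁ/(ρA) = 3.361/(789 · 0.02112) = 0.2017 m/s.
Reynolds number Re = ρVD/μ = 789 · 0.2017 · 0.164 / 0.00111 = 2.351e+04.
Re > 4000 → turbulent; use the Moody-chart value f = 0.0248.
Total minor-loss coefficient ΣK = 4·0.3 = 1.2.
ΔP = [f·L/D + ΣK]·(ρV²/2) = [0.0248·22.8/0.164 + 1.2]·(789·0.2017²/2) = [3.448 + 1.2]·16.04 = 74.57 Pa.
ΔP = 74.57 Pa = 7.46×10^-4 bar.

ΔP ≈ 7.46×10^-4 bar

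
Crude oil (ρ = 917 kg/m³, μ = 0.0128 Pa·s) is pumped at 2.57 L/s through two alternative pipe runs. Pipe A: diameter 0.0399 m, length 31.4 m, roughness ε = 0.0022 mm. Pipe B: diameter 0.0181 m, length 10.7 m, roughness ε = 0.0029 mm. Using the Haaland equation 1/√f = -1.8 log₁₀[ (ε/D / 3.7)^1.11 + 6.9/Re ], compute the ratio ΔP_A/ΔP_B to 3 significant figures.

Pipe A: V = Q/A = 0.00257/0.00125 = 2.055 m/s; Re = 5875; ε/D = 5.51e-05; Haaland → f = 0.03599; ΔP_A = f(L/D)(ρV²/2) = 5.486e+04 Pa.
Pipe B: V = Q/A = 0.00257/0.0002573 = 9.988 m/s; Re = 1.295e+04; ε/D = 0.00016; Haaland → f = 0.02901; ΔP_B = f(L/D)(ρV²/2) = 7.844e+05 Pa.
ΔP_A/ΔP_B = 5.486e+04/7.844e+05 = 0.0699.

ΔP_A/ΔP_B ≈ 0.0699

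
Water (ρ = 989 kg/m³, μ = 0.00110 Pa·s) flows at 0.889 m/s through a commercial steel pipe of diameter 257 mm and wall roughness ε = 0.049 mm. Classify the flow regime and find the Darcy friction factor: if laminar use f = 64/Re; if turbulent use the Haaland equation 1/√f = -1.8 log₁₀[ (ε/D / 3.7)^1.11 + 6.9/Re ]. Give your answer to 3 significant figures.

Re = ρVD/μ = 989·0.889·0.257/0.0011 = 2.054e+05.
Re > 4000 → turbulent. ε/D = 4.9e-05/0.257 = 0.000191; Haaland: 1/√f = -1.8 log₁₀[1.74e-05 + 3.36e-05] = 7.727, so f = 0.01675.

f ≈ 0.0168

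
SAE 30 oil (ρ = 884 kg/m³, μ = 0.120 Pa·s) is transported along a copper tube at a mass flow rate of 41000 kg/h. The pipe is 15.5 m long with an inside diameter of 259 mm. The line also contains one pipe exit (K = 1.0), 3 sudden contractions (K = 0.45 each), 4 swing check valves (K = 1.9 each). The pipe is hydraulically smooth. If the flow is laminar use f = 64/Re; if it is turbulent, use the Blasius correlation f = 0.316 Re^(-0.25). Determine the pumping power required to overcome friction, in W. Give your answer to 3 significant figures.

ṁ = 41000 kg/h = 41000/3600 = 11.39 kg/s.
A = πD²/4 = π(0.259)²/4 = 0.05269 m²; mean velocity V = ṁ/(ρA) = 11.39/(884 · 0.05269) = 0.2445 m/s.
Reynolds number Re = ρVD/μ = 884 · 0.2445 · 0.259 / 0.12 = 466.6.
Re < 2300 → laminar flow, so f = 64/Re = 64/466.6 = 0.1372 (the turbulent correlation is not needed).
Total minor-loss coefficient ΣK = 1·1 + 3·0.45 + 4·1.9 = 9.95.
ΔP = [f·L/D + ΣK]·(ρV²/2) = [0.1372·15.5/0.259 + 9.95]·(884·0.2445²/2) = [8.209 + 9.95]·26.43 = 480 Pa.
Q = ṁ/ρ = 11.39/884 = 0.01288 m³/s.
Pumping power P = QΔP = 0.01288·480 = 6.183 W = 6.18 W.

P ≈ 6.18 W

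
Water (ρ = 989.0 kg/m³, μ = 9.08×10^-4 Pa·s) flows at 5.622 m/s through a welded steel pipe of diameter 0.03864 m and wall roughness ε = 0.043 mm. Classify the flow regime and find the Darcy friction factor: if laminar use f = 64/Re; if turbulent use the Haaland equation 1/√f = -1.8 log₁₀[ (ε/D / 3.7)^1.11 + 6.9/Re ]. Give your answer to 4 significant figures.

f ≈ 0.02118

Re = ρVD/μ = 989·5.622·0.03864/0.000908 = 2.366e+05.
Re > 4000 → turbulent. ε/D = 4.3e-05/0.03864 = 0.00111; Haaland: 1/√f = -1.8 log₁₀[0.000123 + 2.92e-05] = 6.87, so f = 0.02118.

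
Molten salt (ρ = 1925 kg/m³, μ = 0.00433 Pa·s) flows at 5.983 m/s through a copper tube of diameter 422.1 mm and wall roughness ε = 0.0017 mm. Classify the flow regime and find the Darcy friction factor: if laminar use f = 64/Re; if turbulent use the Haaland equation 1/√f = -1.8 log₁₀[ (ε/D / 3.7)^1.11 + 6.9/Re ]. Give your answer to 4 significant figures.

f ≈ 0.01144

Re = ρVD/μ = 1925·5.983·0.4221/0.00433 = 1.123e+06.
Re > 4000 → turbulent. ε/D = 1.7e-06/0.4221 = 4.03e-06; Haaland: 1/√f = -1.8 log₁₀[2.4e-07 + 6.15e-06] = 9.351, so f = 0.01144.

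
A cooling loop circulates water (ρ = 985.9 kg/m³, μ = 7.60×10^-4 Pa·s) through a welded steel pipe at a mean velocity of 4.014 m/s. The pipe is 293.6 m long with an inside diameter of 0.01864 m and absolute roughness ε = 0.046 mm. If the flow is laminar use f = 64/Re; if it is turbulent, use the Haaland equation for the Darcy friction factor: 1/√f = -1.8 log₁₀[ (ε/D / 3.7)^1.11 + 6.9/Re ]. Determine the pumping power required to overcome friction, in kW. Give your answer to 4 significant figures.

P ≈ 3.590 kW

Reynolds number Re = ρVD/μ = 985.9 · 4.014 · 0.01864 / 0.00076 = 9.706e+04.
Re > 4000 → turbulent. Relative roughness ε/D = 4.6e-05/0.01864 = 0.00247. Haaland: 1/√f = -1.8 log₁₀[(0.00247/3.7)^1.11 + 6.9/9.706e+04] = -1.8 log₁₀[0.000298 + 7.11e-05] = 6.178, so f = 0.0262.
Darcy-Weisbach: ΔP = f(L/D)(ρV²/2) = 0.0262·(293.6/0.01864)·(985.9·4.014²/2) = 0.0262·1.575e+04·7943 = 3.277e+06 Pa.
Q = V·A = 4.014·0.0002729 = 0.001095 m³/s.
Pumping power P = QΔP = 0.001095·3.277e+06 = 3589.9 W = 3.590 kW.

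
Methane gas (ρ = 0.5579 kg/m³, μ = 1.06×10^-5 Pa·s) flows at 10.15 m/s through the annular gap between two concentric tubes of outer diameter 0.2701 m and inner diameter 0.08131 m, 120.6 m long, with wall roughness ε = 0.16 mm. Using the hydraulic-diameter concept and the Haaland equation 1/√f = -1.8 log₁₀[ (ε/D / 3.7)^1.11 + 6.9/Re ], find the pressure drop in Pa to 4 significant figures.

ΔP ≈ 393.0 Pa

Hydraulic diameter D_h = 4A/P = D_o - D_i = 0.2701 - 0.08131 = 0.1888 m.
Re = ρVD_h/μ = 0.5579·10.15·0.1888/1.06e-05 = 1.009e+05.
ε/D_h = 0.00016/0.1888 = 0.000848; Haaland gives 1/√f = -1.8 log₁₀[9.11e-05+6.84e-05] = 6.835, so f = 0.02141.
ΔP = f(L/D_h)(ρV²/2) = 0.02141·120.6/0.1888·28.74 = 393 Pa.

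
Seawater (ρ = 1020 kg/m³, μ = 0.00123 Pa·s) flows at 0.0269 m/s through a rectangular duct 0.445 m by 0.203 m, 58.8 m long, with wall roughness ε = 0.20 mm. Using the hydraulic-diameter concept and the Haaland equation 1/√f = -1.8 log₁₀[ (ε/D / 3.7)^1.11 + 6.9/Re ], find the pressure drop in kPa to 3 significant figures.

ΔP ≈ 0.00281 kPa

Hydraulic diameter D_h = 4A/P = 4·(0.445·0.203)/(2·(0.445+0.203)) = 0.3613/1.296 = 0.2788 m.
Re = ρVD_h/μ = 1020·0.0269·0.2788/0.00123 = 6220.
ε/D_h = 0.0002/0.2788 = 0.000717; Haaland gives 1/√f = -1.8 log₁₀[7.57e-05+0.00111] = 5.267, so f = 0.03604.
ΔP = f(L/D_h)(ρV²/2) = 0.03604·58.8/0.2788·0.369 = 2.805 Pa.
ΔP = 0.00281 kPa.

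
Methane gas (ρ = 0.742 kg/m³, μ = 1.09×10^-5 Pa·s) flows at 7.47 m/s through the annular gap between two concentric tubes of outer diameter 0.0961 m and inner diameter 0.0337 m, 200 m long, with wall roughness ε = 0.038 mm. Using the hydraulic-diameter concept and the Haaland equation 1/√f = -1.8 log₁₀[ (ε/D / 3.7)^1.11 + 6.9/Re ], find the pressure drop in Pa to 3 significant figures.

ΔP ≈ 1620 Pa

Hydraulic diameter D_h = 4A/P = D_o - D_i = 0.0961 - 0.0337 = 0.0624 m.
Re = ρVD_h/μ = 0.742·7.47·0.0624/1.09e-05 = 3.173e+04.
ε/D_h = 3.8e-05/0.0624 = 0.000609; Haaland gives 1/√f = -1.8 log₁₀[6.31e-05+0.000217] = 6.394, so f = 0.02446.
ΔP = f(L/D_h)(ρV²/2) = 0.02446·200/0.0624·20.7 = 1623 Pa.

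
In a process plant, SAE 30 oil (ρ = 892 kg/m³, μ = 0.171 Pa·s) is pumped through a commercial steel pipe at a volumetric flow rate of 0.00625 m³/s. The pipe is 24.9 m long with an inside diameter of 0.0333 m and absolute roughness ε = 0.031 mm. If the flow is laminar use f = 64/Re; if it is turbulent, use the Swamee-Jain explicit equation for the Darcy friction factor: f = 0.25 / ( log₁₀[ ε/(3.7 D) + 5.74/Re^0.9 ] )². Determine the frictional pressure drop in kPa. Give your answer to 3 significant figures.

Cross-sectional area A = πD²/4 = π(0.0333)²/4 = 0.0008709 m²; mean velocity V = Q/A = 0.00625/0.0008709 = 7.176 m/s.
Reynolds number Re = ρVD/μ = 892 · 7.176 · 0.0333 / 0.171 = 1247.
Re < 2300 → laminar flow, so f = 64/Re = 64/1247 = 0.05134 (the turbulent correlation is not needed).
Darcy-Weisbach: ΔP = f(L/D)(ρV²/2) = 0.05134·(24.9/0.0333)·(892·7.176²/2) = 0.05134·747.7·2.297e+04 = 8.818e+05 Pa.
ΔP = 8.818e+05 Pa = 882 kPa.

ΔP ≈ 882 kPa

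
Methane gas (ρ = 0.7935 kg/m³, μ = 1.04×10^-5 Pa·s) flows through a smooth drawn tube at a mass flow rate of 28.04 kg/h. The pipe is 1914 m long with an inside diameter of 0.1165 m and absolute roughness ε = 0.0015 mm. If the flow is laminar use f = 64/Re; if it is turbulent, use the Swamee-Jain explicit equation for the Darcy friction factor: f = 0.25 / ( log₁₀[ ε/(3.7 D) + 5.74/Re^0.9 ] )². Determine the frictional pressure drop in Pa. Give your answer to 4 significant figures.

ΔP ≈ 181.1 Pa

ṁ = 28.04 kg/h = 28.04/3600 = 0.007789 kg/s.
A = πD²/4 = π(0.1165)²/4 = 0.01066 m²; mean velocity V = ṁ/(ρA) = 0.007789/(0.7935 · 0.01066) = 0.9208 m/s.
Reynolds number Re = ρVD/μ = 0.7935 · 0.9208 · 0.1165 / 1.04e-05 = 8185.
Re > 4000 → turbulent. Relative roughness ε/D = 1.5e-06/0.1165 = 1.29e-05. Swamee-Jain: f = 0.25/(log₁₀[1.29e-05/3.7 + 5.74/8185^0.9])² = 0.25/(log₁₀[3.48e-06 + 0.00173])² = 0.25/(-2.762)² = 0.03277.
Darcy-Weisbach: ΔP = f(L/D)(ρV²/2) = 0.03277·(1914/0.1165)·(0.7935·0.9208²/2) = 0.03277·1.643e+04·0.3364 = 181.1 Pa.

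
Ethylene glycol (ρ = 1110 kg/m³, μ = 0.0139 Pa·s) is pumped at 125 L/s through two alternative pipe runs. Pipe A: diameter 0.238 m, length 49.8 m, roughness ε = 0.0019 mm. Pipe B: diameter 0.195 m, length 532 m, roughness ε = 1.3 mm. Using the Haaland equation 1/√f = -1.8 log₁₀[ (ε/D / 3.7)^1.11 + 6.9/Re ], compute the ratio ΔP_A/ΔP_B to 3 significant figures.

ΔP_A/ΔP_B ≈ 0.0206

Pipe A: V = Q/A = 0.125/0.04449 = 2.81 m/s; Re = 5.34e+04; ε/D = 7.98e-06; Haaland → f = 0.02043; ΔP_A = f(L/D)(ρV²/2) = 1.873e+04 Pa.
Pipe B: V = Q/A = 0.125/0.02986 = 4.186 m/s; Re = 6.518e+04; ε/D = 0.00667; Haaland → f = 0.03434; ΔP_B = f(L/D)(ρV²/2) = 9.11e+05 Pa.
ΔP_A/ΔP_B = 1.873e+04/9.11e+05 = 0.0206.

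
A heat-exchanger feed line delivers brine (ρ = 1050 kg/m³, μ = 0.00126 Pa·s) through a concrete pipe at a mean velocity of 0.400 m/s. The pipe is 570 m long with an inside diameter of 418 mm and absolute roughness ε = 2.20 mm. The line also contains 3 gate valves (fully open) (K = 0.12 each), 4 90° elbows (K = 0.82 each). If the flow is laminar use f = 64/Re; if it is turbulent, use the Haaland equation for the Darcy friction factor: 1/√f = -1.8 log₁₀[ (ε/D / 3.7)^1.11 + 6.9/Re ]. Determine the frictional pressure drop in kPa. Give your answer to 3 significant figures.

ΔP ≈ 3.91 kPa

Reynolds number Re = ρVD/μ = 1050 · 0.4 · 0.418 / 0.00126 = 1.393e+05.
Re > 4000 → turbulent. Relative roughness ε/D = 0.0022/0.418 = 0.00526. Haaland: 1/√f = -1.8 log₁₀[(0.00526/3.7)^1.11 + 6.9/1.393e+05] = -1.8 log₁₀[0.000692 + 4.95e-05] = 5.634, so f = 0.0315.
Total minor-loss coefficient ΣK = 3·0.12 + 4·0.82 = 3.64.
ΔP = [f·L/D + ΣK]·(ρV²/2) = [0.0315·570/0.418 + 3.64]·(1050·0.4²/2) = [42.96 + 3.64]·84 = 3914 Pa.
ΔP = 3914 Pa = 3.91 kPa.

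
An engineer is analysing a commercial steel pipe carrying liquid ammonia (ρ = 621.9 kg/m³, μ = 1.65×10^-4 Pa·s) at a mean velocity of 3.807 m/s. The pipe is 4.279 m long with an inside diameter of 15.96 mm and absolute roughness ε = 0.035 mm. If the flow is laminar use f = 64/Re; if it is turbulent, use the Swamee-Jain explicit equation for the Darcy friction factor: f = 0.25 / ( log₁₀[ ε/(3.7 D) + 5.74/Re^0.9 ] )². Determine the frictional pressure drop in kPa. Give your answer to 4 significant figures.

ΔP ≈ 30.09 kPa

Reynolds number Re = ρVD/μ = 621.9 · 3.807 · 0.01596 / 0.000165 = 2.29e+05.
Re > 4000 → turbulent. Relative roughness ε/D = 3.5e-05/0.01596 = 0.00219. Swamee-Jain: f = 0.25/(log₁₀[0.00219/3.7 + 5.74/2.29e+05^0.9])² = 0.25/(log₁₀[0.000593 + 8.61e-05])² = 0.25/(-3.168)² = 0.02491.
Darcy-Weisbach: ΔP = f(L/D)(ρV²/2) = 0.02491·(4.279/0.01596)·(621.9·3.807²/2) = 0.02491·268.1·4507 = 3.009e+04 Pa.
ΔP = 3.009e+04 Pa = 30.09 kPa.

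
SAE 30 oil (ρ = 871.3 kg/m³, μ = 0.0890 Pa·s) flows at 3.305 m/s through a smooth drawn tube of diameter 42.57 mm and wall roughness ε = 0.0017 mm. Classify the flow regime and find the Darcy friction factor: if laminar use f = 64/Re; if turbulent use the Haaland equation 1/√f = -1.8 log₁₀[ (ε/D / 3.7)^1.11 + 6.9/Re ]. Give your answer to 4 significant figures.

Re = ρVD/μ = 871.3·3.305·0.04257/0.089 = 1377.
Re < 2300 → laminar, so f = 64/Re = 0.04647 (roughness is irrelevant in laminar flow).

f ≈ 0.04647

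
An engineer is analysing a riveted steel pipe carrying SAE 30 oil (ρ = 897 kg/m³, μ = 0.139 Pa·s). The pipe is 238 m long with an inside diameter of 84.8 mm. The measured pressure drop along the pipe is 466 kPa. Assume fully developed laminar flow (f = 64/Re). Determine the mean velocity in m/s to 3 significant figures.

V ≈ 3.17 m/s

For laminar flow, f = 64/Re with Re = ρVD/μ, so Darcy-Weisbach reduces to ΔP = 32μLV/D². Solving for V: V = ΔP·D²/(32μL) = 4.66e+05·(0.0848)²/(32·0.139·238) = 3.165 m/s.
Check: Re = ρVD/μ = 897·3.165·0.0848/0.139 = 1732 < 2300, so the laminar assumption holds.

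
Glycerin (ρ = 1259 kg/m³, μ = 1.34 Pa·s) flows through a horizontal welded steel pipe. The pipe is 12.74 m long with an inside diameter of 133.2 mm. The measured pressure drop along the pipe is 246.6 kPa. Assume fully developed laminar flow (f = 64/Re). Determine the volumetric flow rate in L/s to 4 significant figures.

Q ≈ 111.6 L/s

For laminar flow, f = 64/Re with Re = ρVD/μ, so Darcy-Weisbach reduces to ΔP = 32μLV/D². Solving for V: V = ΔP·D²/(32μL) = 2.466e+05·(0.1332)²/(32·1.34·12.74) = 8.009 m/s.
Check: Re = ρVD/μ = 1259·8.009·0.1332/1.34 = 1002 < 2300, so the laminar assumption holds.
Q = V·A = 8.009·(π/4·0.1332²) = 0.1116 m³/s = 111.6 L/s.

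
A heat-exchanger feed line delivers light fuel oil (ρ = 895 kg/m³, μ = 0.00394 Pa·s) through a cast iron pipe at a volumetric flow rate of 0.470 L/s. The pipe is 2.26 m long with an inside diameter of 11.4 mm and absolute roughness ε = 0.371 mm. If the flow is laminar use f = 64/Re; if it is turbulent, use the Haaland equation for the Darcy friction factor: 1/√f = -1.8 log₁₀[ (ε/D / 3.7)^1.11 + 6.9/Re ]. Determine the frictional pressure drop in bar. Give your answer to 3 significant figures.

Q = 0.470 L/s = 0.470/1000 = 0.00047 m³/s.
Cross-sectional area A = πD²/4 = π(0.0114)²/4 = 0.0001021 m²; mean velocity V = Q/A = 0.00047/0.0001021 = 4.605 m/s.
Reynolds number Re = ρVD/μ = 895 · 4.605 · 0.0114 / 0.00394 = 1.192e+04.
Re > 4000 → turbulent. Relative roughness ε/D = 0.000371/0.0114 = 0.0325. Haaland: 1/√f = -1.8 log₁₀[(0.0325/3.7)^1.11 + 6.9/1.192e+04] = -1.8 log₁₀[0.00523 + 0.000579] = 4.025, so f = 0.06172.
Darcy-Weisbach: ΔP = f(L/D)(ρV²/2) = 0.06172·(2.26/0.0114)·(895·4.605²/2) = 0.06172·198.2·9488 = 1.161e+05 Pa.
ΔP = 1.161e+05 Pa = 1.16 bar.

ΔP ≈ 1.16 bar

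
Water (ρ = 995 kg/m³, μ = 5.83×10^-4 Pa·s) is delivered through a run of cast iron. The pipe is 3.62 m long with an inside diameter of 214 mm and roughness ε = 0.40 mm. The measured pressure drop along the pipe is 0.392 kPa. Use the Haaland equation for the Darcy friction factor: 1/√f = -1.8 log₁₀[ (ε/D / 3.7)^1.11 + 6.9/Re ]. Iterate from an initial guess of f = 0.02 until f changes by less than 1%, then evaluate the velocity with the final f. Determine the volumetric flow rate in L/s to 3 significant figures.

Rearranging Darcy-Weisbach: V = √(2·ΔP·D/(f·L·ρ)). With ε/D = 0.0004/0.214 = 0.00187, iterate starting from f = 0.02:
  f = 0.02 → V = √(2·392·0.214/(0.02·3.62·995)) = 1.526 m/s; Re = ρVD/μ = 5.574e+05; f → 0.02335
  f = 0.02335 → V = 1.412 m/s; Re = 5.158e+05; f → 0.02338
Converged (Δf/f < 1%). With the final f = 0.02338: V = √(2·392·0.214/(0.02338·3.62·995)) = 1.412 m/s.
Q = V·A = 1.412·(π/4·0.214²) = 0.05077 m³/s = 50.8 L/s.

Q ≈ 50.8 L/s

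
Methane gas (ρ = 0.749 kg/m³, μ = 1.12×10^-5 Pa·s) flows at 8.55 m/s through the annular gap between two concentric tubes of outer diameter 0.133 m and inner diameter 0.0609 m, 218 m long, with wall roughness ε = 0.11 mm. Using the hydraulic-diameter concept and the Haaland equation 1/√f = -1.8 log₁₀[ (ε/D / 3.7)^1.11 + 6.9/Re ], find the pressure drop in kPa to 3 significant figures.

Hydraulic diameter D_h = 4A/P = D_o - D_i = 0.133 - 0.0609 = 0.0721 m.
Re = ρVD_h/μ = 0.749·8.55·0.0721/1.12e-05 = 4.123e+04.
ε/D_h = 0.00011/0.0721 = 0.00153; Haaland gives 1/√f = -1.8 log₁₀[0.000175+0.000167] = 6.238, so f = 0.0257.
ΔP = f(L/D_h)(ρV²/2) = 0.0257·218/0.0721·27.38 = 2127 Pa.
ΔP = 2.13 kPa.

ΔP ≈ 2.13 kPa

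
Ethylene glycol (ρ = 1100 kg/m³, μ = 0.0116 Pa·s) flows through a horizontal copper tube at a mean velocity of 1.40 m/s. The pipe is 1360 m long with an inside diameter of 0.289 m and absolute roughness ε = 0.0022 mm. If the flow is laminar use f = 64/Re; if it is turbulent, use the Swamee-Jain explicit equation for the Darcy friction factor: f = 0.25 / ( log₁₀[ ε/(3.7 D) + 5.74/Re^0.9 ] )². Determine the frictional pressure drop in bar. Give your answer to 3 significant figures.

Reynolds number Re = ρVD/μ = 1100 · 1.4 · 0.289 / 0.0116 = 3.837e+04.
Re > 4000 → turbulent. Relative roughness ε/D = 2.2e-06/0.289 = 7.61e-06. Swamee-Jain: f = 0.25/(log₁₀[7.61e-06/3.7 + 5.74/3.837e+04^0.9])² = 0.25/(log₁₀[2.06e-06 + 0.00043])² = 0.25/(-3.365)² = 0.02208.
Darcy-Weisbach: ΔP = f(L/D)(ρV²/2) = 0.02208·(1360/0.289)·(1100·1.4²/2) = 0.02208·4706·1078 = 1.12e+05 Pa.
ΔP = 1.12e+05 Pa = 1.12 bar.

ΔP ≈ 1.12 bar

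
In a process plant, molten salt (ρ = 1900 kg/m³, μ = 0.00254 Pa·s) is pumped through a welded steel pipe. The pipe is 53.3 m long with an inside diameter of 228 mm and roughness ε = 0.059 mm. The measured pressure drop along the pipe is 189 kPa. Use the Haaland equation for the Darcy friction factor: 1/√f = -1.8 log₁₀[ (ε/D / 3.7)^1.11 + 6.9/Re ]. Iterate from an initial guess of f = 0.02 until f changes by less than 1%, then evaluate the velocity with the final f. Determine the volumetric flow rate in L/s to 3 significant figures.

Q ≈ 307 L/s

Rearranging Darcy-Weisbach: V = √(2·ΔP·D/(f·L·ρ)). With ε/D = 5.9e-05/0.228 = 0.000259, iterate starting from f = 0.02:
  f = 0.02 → V = √(2·1.89e+05·0.228/(0.02·53.3·1900)) = 6.523 m/s; Re = ρVD/μ = 1.113e+06; f → 0.01515
  f = 0.01515 → V = 7.496 m/s; Re = 1.278e+06; f → 0.01507
Converged (Δf/f < 1%). With the final f = 0.01507: V = √(2·1.89e+05·0.228/(0.01507·53.3·1900)) = 7.515 m/s.
Q = V·A = 7.515·(π/4·0.228²) = 0.3068 m³/s = 307 L/s.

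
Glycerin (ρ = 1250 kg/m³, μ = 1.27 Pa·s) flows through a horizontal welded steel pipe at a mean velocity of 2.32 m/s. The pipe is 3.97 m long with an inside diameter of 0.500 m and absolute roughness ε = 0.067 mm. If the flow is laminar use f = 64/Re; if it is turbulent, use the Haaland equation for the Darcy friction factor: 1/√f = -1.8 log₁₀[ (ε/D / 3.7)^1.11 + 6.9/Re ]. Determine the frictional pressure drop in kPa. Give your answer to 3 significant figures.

ΔP ≈ 1.50 kPa

Reynolds number Re = ρVD/μ = 1250 · 2.32 · 0.5 / 1.27 = 1142.
Re < 2300 → laminar flow, so f = 64/Re = 64/1142 = 0.05606 (the turbulent correlation is not needed).
Darcy-Weisbach: ΔP = f(L/D)(ρV²/2) = 0.05606·(3.97/0.5)·(1250·2.32²/2) = 0.05606·7.94·3364 = 1497 Pa.
ΔP = 1497 Pa = 1.50 kPa.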